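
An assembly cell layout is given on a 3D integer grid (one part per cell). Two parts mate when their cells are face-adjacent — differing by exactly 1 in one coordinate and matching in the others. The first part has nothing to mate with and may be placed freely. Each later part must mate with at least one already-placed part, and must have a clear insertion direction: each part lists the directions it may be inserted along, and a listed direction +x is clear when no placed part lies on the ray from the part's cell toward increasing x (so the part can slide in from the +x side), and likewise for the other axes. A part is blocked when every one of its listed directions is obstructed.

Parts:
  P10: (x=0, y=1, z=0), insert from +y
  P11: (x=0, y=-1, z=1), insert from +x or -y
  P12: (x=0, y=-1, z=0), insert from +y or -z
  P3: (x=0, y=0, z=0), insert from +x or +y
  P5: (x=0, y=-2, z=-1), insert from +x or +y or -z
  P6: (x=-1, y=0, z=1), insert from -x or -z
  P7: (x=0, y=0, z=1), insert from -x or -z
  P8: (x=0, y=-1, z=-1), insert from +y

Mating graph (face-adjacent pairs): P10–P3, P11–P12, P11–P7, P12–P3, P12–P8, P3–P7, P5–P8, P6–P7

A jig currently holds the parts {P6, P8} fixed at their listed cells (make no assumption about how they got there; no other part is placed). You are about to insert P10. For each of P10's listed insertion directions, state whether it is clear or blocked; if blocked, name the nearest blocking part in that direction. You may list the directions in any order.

+y: clear

+y: ray from P10(0, 1, 0) has no placed part ⇒ clear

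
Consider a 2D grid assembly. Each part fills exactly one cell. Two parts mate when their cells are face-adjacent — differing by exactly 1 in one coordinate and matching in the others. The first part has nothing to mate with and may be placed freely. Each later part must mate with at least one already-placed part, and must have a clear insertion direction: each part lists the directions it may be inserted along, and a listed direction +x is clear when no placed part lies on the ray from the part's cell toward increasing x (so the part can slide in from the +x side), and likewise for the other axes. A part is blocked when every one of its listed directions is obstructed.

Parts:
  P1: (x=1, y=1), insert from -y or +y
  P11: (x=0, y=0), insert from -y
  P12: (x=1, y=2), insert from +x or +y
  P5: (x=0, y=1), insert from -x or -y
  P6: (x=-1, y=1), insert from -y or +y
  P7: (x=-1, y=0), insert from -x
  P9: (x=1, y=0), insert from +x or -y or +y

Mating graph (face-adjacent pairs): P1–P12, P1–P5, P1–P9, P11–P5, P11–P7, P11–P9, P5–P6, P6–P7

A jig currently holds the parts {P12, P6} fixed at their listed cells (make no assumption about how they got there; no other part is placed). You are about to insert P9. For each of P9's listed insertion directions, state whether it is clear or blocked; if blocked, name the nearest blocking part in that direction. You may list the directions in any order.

+x: ray from P9(1, 0) has no placed part ⇒ clear
-y: ray from P9(1, 0) has no placed part ⇒ clear
+y: nearest on ray is P12@(1, 2) ⇒ blocked

+x: clear; +y: blocked by P12; -y: clear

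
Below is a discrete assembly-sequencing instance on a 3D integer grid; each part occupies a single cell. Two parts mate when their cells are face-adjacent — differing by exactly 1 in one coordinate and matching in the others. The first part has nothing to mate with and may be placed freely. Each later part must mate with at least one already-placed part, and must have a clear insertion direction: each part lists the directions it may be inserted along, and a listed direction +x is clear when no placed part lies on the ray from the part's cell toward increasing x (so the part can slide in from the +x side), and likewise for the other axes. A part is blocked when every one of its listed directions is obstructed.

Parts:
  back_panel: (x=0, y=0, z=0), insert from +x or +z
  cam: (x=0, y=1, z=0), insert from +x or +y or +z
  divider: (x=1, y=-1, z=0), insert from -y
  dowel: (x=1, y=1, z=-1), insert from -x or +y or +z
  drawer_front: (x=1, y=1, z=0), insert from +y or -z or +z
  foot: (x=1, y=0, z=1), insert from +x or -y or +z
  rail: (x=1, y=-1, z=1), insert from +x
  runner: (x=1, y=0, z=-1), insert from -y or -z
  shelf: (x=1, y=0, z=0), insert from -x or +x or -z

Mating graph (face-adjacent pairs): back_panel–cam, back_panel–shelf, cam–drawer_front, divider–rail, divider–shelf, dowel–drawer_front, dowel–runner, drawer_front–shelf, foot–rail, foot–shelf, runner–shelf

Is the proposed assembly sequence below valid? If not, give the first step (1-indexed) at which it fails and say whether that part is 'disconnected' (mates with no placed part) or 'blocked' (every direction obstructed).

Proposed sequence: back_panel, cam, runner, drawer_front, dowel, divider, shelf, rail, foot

Invalid at step 3 (disconnected)

1. back_panel@(0, 0, 0) [+x clear] — {back_panel}
2. cam@(0, 1, 0) [+x clear] — {back_panel, cam}
3. runner@(1, 0, -1) — no placed neighbour ⇒ disconnected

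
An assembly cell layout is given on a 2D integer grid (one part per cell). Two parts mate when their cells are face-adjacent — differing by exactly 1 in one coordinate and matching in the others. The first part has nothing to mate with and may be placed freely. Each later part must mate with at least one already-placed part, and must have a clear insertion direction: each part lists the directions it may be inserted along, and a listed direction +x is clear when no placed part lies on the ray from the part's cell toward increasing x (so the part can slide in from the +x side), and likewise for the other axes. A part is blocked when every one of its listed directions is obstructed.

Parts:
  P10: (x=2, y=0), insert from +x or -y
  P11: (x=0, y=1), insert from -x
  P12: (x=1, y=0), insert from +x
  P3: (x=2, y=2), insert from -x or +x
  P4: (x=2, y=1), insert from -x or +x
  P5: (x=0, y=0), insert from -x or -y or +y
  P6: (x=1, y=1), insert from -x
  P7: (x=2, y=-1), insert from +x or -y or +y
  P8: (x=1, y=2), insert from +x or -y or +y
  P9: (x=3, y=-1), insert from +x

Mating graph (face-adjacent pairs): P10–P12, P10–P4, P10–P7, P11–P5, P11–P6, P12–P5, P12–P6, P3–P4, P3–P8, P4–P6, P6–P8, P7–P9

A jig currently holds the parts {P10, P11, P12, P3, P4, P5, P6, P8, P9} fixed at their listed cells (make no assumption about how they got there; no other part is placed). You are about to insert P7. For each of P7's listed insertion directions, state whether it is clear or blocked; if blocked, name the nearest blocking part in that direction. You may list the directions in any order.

+x: blocked by P9; +y: blocked by P10; -y: clear

+x: nearest on ray is P9@(3, -1) ⇒ blocked
-y: ray from P7(2, -1) has no placed part ⇒ clear
+y: nearest on ray is P10@(2, 0) ⇒ blocked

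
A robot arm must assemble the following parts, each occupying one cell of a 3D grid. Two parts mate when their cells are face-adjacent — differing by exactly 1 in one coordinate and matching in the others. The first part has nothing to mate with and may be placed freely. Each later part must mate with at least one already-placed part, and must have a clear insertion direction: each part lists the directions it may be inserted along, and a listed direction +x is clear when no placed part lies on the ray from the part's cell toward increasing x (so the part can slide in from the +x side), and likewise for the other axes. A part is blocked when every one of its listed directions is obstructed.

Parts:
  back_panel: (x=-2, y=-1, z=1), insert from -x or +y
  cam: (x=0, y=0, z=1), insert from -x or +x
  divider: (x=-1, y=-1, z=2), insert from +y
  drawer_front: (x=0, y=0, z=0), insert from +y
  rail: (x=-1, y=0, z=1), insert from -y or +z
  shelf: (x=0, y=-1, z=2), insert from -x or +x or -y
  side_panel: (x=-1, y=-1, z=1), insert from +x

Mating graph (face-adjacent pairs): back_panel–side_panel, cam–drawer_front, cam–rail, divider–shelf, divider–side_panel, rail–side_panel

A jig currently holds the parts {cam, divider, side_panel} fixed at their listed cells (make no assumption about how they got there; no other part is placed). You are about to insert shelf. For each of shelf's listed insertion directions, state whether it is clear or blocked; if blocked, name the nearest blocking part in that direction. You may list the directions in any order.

-x: nearest on ray is divider@(-1, -1, 2) ⇒ blocked
+x: ray from shelf(0, -1, 2) has no placed part ⇒ clear
-y: ray from shelf(0, -1, 2) has no placed part ⇒ clear

+x: clear; -x: blocked by divider; -y: clear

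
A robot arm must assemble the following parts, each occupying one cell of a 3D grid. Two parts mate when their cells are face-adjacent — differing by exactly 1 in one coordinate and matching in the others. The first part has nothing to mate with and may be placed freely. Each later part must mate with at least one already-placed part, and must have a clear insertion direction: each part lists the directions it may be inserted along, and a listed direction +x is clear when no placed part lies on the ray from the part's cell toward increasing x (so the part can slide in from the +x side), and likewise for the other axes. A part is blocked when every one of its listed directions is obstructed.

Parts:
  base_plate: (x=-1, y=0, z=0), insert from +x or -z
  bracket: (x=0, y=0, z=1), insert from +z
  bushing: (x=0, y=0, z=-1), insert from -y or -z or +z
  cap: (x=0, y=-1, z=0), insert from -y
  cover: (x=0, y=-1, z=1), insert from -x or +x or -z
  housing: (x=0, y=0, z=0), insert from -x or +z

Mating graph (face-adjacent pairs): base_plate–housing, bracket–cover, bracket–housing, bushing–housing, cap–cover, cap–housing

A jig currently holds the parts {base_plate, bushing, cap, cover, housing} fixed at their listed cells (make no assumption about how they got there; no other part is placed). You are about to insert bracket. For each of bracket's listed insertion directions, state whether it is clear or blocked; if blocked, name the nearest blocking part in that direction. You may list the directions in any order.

+z: ray from bracket(0, 0, 1) has no placed part ⇒ clear

+z: clear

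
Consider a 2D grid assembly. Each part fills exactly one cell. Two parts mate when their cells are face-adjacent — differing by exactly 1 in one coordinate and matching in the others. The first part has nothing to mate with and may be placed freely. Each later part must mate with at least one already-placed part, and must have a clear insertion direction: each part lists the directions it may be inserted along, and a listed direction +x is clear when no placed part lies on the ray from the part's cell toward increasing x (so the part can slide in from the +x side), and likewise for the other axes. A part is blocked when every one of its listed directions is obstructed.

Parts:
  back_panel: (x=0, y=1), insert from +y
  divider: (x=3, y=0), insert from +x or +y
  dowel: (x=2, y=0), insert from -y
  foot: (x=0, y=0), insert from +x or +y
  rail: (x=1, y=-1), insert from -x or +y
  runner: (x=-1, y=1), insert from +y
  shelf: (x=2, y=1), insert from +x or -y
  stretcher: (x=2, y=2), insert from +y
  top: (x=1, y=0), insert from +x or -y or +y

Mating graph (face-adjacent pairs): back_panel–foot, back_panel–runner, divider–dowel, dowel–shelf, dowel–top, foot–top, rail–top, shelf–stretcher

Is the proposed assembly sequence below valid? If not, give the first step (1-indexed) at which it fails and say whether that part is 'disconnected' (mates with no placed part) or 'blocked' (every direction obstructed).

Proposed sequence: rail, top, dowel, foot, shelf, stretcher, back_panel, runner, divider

1. rail@(1, -1) [-x clear] — {rail}
2. top@(1, 0) [+x clear] — {rail, top}
3. dowel@(2, 0) [-y clear] — {dowel, rail, top}
4. foot@(0, 0) [+y clear] — {dowel, foot, rail, top}
5. shelf@(2, 1) [+x clear] — {dowel, foot, rail, shelf, top}
6. stretcher@(2, 2) [+y clear] — {dowel, foot, rail, shelf, stretcher, top}
7. back_panel@(0, 1) [+y clear] — {back_panel, dowel, foot, rail, shelf, stretcher, top}
8. runner@(-1, 1) [+y clear] — {back_panel, dowel, foot, rail, runner, shelf, stretcher, top}
9. divider@(3, 0) [+x clear] — {back_panel, divider, dowel, foot, rail, runner, shelf, stretcher, top}

Valid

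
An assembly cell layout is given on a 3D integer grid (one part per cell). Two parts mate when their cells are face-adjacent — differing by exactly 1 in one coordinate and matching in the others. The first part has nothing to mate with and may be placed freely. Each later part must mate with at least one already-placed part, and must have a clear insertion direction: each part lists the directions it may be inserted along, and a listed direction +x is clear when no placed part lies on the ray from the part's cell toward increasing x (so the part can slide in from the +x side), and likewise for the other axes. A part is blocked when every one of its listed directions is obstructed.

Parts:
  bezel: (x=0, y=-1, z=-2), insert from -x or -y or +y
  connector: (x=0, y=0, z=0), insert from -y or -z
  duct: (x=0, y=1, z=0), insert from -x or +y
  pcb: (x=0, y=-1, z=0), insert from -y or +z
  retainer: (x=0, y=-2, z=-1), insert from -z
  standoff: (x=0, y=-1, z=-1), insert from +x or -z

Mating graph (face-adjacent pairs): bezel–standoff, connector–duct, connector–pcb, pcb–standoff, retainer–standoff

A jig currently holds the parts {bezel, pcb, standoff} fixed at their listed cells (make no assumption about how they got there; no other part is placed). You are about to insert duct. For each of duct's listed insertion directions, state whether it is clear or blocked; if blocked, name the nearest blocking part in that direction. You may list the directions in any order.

-x: ray from duct(0, 1, 0) has no placed part ⇒ clear
+y: ray from duct(0, 1, 0) has no placed part ⇒ clear

+y: clear; -x: clear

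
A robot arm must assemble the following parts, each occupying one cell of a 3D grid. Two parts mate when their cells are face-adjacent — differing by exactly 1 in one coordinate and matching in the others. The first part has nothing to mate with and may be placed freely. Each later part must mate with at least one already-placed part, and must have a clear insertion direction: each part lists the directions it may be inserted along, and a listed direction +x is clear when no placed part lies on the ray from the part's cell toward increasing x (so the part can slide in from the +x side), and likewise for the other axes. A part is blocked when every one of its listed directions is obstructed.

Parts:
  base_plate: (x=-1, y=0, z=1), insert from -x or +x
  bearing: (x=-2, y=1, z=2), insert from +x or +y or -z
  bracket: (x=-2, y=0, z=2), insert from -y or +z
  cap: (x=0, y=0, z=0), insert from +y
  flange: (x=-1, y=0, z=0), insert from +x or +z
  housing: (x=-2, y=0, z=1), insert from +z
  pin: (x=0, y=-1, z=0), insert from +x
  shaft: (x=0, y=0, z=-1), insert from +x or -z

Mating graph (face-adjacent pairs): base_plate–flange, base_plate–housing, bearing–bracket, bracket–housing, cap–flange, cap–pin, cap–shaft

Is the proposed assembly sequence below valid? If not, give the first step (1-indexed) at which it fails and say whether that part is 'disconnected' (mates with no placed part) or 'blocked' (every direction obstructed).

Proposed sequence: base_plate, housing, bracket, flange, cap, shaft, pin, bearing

1. base_plate@(-1, 0, 1) [-x clear] — {base_plate}
2. housing@(-2, 0, 1) [+z clear] — {base_plate, housing}
3. bracket@(-2, 0, 2) [-y clear] — {base_plate, bracket, housing}
4. flange@(-1, 0, 0) [+x clear] — {base_plate, bracket, flange, housing}
5. cap@(0, 0, 0) [+y clear] — {base_plate, bracket, cap, flange, housing}
6. shaft@(0, 0, -1) [+x clear] — {base_plate, bracket, cap, flange, housing, shaft}
7. pin@(0, -1, 0) [+x clear] — {base_plate, bracket, cap, flange, housing, pin, shaft}
8. bearing@(-2, 1, 2) [+x clear] — {base_plate, bearing, bracket, cap, flange, housing, pin, shaft}

Valid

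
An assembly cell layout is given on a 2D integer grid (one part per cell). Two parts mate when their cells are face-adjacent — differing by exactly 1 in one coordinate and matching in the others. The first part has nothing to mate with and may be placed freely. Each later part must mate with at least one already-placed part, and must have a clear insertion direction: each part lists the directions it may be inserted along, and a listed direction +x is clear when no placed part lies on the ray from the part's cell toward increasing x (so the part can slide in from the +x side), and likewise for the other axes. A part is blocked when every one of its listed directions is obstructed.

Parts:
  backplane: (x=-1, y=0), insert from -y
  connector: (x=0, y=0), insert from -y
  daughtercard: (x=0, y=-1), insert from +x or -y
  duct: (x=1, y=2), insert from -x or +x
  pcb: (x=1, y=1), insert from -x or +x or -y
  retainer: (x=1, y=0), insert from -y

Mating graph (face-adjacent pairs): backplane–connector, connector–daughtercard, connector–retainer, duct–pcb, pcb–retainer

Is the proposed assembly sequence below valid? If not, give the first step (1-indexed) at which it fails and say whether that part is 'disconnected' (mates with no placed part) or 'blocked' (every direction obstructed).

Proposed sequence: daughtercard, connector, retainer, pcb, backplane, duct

Invalid at step 2 (blocked)

1. daughtercard@(0, -1) [+x clear] — {daughtercard}
2. connector@(0, 0) — -y all obstructed ⇒ blocked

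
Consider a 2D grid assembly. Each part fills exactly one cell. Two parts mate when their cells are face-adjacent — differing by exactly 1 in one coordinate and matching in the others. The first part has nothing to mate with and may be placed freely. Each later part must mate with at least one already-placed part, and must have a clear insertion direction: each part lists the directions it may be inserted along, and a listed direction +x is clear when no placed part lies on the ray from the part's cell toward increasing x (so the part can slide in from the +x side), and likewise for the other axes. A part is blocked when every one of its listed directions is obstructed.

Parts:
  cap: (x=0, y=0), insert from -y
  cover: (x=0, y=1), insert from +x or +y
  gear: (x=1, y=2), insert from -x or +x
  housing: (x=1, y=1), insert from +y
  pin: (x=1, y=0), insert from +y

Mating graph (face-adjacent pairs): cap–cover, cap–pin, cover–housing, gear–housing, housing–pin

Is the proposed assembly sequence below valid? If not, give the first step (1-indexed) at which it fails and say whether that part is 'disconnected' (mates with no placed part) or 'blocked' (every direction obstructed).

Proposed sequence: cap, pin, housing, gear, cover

1. cap@(0, 0) [-y clear] — {cap}
2. pin@(1, 0) [+y clear] — {cap, pin}
3. housing@(1, 1) [+y clear] — {cap, housing, pin}
4. gear@(1, 2) [-x clear] — {cap, gear, housing, pin}
5. cover@(0, 1) [+y clear] — {cap, cover, gear, housing, pin}

Valid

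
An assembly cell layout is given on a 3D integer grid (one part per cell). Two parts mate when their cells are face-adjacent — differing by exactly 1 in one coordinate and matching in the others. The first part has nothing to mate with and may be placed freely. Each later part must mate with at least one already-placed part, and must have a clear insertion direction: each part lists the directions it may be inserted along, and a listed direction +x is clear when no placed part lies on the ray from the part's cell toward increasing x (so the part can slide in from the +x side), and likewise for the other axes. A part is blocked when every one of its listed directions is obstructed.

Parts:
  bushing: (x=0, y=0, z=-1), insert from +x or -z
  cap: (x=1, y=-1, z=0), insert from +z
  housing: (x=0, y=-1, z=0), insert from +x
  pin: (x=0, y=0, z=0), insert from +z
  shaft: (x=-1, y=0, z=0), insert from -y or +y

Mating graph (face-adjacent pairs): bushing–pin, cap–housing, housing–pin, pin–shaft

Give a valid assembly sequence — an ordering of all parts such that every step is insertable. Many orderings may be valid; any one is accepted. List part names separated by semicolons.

1. shaft@(-1, 0, 0) [-y clear] — {shaft}
2. pin@(0, 0, 0) [+z clear] — {pin, shaft}
3. bushing@(0, 0, -1) [+x clear] — {bushing, pin, shaft}
4. housing@(0, -1, 0) [+x clear] — {bushing, housing, pin, shaft}
5. cap@(1, -1, 0) [+z clear] — {bushing, cap, housing, pin, shaft}

shaft; pin; bushing; housing; cap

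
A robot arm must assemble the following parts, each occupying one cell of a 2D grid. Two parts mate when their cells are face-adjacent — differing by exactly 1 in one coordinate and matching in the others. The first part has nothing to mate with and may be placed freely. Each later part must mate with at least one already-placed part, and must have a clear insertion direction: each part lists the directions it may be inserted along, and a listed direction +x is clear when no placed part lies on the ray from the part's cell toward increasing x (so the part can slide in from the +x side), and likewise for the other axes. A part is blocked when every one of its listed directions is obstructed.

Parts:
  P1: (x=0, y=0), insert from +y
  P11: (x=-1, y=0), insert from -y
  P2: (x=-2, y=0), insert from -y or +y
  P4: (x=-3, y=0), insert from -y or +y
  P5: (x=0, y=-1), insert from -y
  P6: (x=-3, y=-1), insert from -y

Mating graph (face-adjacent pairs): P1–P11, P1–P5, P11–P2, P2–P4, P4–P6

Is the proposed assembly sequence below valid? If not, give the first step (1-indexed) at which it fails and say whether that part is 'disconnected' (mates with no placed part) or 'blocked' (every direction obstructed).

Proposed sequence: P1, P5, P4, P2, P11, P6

1. P1@(0, 0) [+y clear] — {P1}
2. P5@(0, -1) [-y clear] — {P1, P5}
3. P4@(-3, 0) — no placed neighbour ⇒ disconnected

Invalid at step 3 (disconnected)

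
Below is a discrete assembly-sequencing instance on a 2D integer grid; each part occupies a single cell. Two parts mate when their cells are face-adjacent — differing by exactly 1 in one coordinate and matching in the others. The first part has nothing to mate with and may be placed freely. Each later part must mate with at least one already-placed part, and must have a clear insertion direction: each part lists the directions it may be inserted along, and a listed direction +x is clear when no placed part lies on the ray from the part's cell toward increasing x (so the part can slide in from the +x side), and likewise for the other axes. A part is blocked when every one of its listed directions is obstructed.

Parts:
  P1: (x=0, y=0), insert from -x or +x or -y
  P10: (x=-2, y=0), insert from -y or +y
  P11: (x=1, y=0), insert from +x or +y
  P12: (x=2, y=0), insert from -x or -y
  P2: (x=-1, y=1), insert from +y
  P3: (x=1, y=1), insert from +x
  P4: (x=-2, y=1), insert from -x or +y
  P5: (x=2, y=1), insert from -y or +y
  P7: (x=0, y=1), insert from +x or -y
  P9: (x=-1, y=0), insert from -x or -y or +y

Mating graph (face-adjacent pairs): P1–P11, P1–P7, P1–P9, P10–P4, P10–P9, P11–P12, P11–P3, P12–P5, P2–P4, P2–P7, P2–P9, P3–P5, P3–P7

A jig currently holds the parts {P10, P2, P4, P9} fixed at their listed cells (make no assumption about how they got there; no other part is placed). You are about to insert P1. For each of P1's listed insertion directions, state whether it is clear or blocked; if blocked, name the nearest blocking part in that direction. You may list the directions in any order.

-x: nearest on ray is P9@(-1, 0) ⇒ blocked
+x: ray from P1(0, 0) has no placed part ⇒ clear
-y: ray from P1(0, 0) has no placed part ⇒ clear

+x: clear; -x: blocked by P9; -y: clear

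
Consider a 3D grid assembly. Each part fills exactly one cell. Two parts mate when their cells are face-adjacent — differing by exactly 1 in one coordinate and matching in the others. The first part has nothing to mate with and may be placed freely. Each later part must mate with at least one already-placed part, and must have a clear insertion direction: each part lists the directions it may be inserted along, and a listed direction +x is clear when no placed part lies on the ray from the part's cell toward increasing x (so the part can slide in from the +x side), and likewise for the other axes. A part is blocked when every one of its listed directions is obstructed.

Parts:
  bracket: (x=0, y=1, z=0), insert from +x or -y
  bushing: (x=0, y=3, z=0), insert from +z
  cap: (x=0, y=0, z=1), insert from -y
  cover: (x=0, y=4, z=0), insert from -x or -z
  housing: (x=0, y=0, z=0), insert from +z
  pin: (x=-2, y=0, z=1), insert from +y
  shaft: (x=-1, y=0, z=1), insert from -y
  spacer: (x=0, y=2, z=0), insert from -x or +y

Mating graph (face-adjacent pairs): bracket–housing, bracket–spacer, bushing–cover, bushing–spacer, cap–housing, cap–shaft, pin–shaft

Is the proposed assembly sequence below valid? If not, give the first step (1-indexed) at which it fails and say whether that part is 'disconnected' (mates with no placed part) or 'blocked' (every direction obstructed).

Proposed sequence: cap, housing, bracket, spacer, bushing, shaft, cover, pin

1. cap@(0, 0, 1) [-y clear] — {cap}
2. housing@(0, 0, 0) — +z all obstructed ⇒ blocked

Invalid at step 2 (blocked)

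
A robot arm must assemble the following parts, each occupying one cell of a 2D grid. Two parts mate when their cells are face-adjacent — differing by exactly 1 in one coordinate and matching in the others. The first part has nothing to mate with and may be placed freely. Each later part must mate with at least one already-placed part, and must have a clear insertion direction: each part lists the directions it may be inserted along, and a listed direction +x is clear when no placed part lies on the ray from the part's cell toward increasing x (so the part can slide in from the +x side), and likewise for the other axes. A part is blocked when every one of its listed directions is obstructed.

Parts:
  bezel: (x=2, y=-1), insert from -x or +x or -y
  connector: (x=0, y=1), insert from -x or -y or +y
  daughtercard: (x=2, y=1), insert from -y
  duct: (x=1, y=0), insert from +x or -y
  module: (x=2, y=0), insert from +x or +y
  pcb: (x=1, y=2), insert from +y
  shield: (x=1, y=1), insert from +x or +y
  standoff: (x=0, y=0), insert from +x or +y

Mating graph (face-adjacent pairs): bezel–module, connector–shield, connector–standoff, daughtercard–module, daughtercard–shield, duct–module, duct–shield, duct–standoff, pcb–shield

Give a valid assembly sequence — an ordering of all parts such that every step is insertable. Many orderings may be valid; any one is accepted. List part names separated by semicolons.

1. pcb@(1, 2) [+y clear] — {pcb}
2. shield@(1, 1) [+x clear] — {pcb, shield}
3. daughtercard@(2, 1) [-y clear] — {daughtercard, pcb, shield}
4. module@(2, 0) [+x clear] — {daughtercard, module, pcb, shield}
5. duct@(1, 0) [-y clear] — {daughtercard, duct, module, pcb, shield}
6. standoff@(0, 0) [+y clear] — {daughtercard, duct, module, pcb, shield, standoff}
7. connector@(0, 1) [-x clear] — {connector, daughtercard, duct, module, pcb, shield, standoff}
8. bezel@(2, -1) [-x clear] — {bezel, connector, daughtercard, duct, module, pcb, shield, standoff}

pcb; shield; daughtercard; module; duct; standoff; connector; bezel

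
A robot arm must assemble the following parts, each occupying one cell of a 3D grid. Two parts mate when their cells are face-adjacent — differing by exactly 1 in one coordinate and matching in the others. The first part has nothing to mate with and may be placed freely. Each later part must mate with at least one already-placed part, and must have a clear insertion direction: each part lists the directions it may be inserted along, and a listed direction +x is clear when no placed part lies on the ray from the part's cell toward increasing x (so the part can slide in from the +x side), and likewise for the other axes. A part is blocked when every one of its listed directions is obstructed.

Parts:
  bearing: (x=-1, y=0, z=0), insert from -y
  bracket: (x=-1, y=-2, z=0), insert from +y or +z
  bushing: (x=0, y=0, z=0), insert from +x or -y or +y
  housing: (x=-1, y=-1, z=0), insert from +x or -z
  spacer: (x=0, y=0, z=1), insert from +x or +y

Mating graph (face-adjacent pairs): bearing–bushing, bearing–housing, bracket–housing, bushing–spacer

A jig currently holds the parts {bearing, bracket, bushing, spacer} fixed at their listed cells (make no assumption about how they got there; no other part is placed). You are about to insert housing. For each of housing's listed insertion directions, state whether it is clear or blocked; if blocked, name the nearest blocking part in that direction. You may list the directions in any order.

+x: clear; -z: clear

+x: ray from housing(-1, -1, 0) has no placed part ⇒ clear
-z: ray from housing(-1, -1, 0) has no placed part ⇒ clear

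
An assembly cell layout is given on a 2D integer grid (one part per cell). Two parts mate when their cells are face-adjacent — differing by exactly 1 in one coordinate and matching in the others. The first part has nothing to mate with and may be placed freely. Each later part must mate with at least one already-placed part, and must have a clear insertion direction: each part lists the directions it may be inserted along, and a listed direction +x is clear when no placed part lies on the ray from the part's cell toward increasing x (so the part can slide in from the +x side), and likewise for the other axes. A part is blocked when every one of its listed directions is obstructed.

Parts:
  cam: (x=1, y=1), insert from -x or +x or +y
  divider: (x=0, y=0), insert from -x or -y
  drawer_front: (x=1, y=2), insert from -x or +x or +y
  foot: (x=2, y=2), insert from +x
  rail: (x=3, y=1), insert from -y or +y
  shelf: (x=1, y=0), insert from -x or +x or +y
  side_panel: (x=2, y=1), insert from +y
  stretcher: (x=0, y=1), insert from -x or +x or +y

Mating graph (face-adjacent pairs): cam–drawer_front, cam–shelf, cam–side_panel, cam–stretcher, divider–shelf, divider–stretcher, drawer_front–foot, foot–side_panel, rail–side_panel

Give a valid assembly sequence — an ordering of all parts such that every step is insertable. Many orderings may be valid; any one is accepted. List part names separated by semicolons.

1. stretcher@(0, 1) [-x clear] — {stretcher}
2. cam@(1, 1) [+x clear] — {cam, stretcher}
3. drawer_front@(1, 2) [-x clear] — {cam, drawer_front, stretcher}
4. side_panel@(2, 1) [+y clear] — {cam, drawer_front, side_panel, stretcher}
5. rail@(3, 1) [-y clear] — {cam, drawer_front, rail, side_panel, stretcher}
6. shelf@(1, 0) [-x clear] — {cam, drawer_front, rail, shelf, side_panel, stretcher}
7. foot@(2, 2) [+x clear] — {cam, drawer_front, foot, rail, shelf, side_panel, stretcher}
8. divider@(0, 0) [-x clear] — {cam, divider, drawer_front, foot, rail, shelf, side_panel, stretcher}

stretcher; cam; drawer_front; side_panel; rail; shelf; foot; divider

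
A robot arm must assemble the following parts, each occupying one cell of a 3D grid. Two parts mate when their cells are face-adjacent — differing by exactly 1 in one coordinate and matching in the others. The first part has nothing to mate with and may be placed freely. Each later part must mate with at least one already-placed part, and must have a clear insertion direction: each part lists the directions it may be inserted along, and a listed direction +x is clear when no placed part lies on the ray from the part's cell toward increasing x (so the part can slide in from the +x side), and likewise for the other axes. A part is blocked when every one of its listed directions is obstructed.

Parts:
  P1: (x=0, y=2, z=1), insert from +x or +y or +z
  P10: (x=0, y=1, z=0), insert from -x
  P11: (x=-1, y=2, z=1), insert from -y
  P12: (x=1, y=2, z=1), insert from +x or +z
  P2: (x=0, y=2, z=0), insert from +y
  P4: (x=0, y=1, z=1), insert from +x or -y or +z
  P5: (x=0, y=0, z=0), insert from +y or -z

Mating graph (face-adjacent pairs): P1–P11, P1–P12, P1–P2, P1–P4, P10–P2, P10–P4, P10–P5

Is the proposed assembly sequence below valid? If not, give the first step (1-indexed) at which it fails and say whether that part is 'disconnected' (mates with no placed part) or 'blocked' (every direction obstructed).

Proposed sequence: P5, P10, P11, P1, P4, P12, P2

Invalid at step 3 (disconnected)

1. P5@(0, 0, 0) [+y clear] — {P5}
2. P10@(0, 1, 0) [-x clear] — {P10, P5}
3. P11@(-1, 2, 1) — no placed neighbour ⇒ disconnected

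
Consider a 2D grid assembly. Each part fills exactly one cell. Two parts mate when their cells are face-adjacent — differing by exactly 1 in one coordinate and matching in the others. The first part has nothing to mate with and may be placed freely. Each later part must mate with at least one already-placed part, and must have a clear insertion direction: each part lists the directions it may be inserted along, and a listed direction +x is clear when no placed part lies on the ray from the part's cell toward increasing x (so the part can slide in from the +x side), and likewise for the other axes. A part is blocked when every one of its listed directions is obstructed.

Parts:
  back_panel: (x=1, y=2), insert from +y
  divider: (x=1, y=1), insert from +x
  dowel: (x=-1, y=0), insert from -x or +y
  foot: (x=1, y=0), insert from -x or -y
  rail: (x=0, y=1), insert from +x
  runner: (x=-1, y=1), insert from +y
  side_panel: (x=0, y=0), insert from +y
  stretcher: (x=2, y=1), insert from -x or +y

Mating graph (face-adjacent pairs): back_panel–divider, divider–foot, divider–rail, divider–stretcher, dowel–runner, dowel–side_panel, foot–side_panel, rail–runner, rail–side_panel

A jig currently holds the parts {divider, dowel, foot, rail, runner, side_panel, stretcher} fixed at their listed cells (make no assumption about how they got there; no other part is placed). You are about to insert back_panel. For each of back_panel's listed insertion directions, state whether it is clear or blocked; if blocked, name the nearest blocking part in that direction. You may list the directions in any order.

+y: clear

+y: ray from back_panel(1, 2) has no placed part ⇒ clear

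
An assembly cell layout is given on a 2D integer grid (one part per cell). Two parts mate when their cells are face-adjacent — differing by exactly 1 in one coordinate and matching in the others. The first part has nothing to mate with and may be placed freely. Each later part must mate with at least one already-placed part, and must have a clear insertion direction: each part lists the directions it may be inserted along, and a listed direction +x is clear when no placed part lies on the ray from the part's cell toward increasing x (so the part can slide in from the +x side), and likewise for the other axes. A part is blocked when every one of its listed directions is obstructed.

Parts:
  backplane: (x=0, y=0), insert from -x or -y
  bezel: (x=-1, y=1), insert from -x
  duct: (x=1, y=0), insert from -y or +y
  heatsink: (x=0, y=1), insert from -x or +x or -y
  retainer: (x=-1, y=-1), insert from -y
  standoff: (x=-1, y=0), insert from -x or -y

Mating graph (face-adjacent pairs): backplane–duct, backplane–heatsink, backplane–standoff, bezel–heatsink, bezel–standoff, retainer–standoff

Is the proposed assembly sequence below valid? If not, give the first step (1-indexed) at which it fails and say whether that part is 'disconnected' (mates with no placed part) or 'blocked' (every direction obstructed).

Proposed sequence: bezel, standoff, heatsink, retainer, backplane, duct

Valid

1. bezel@(-1, 1) [-x clear] — {bezel}
2. standoff@(-1, 0) [-x clear] — {bezel, standoff}
3. heatsink@(0, 1) [+x clear] — {bezel, heatsink, standoff}
4. retainer@(-1, -1) [-y clear] — {bezel, heatsink, retainer, standoff}
5. backplane@(0, 0) [-y clear] — {backplane, bezel, heatsink, retainer, standoff}
6. duct@(1, 0) [-y clear] — {backplane, bezel, duct, heatsink, retainer, standoff}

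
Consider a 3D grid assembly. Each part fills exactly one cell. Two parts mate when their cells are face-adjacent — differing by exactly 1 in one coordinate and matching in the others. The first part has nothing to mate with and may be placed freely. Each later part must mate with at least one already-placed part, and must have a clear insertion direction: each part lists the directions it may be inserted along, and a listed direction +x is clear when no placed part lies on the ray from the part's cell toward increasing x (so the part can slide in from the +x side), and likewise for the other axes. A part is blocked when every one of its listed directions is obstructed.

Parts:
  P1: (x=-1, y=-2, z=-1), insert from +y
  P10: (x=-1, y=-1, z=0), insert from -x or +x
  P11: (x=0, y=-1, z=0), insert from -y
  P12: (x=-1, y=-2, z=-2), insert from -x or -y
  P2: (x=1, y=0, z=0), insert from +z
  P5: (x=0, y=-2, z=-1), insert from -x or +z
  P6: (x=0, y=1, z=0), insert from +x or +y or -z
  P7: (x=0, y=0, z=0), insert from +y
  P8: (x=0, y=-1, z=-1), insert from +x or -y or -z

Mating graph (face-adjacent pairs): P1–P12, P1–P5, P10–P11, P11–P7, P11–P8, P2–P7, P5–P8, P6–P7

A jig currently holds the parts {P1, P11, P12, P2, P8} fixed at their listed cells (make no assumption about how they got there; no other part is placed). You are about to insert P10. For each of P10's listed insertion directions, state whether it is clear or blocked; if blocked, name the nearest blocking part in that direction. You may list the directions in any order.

-x: ray from P10(-1, -1, 0) has no placed part ⇒ clear
+x: nearest on ray is P11@(0, -1, 0) ⇒ blocked

+x: blocked by P11; -x: clear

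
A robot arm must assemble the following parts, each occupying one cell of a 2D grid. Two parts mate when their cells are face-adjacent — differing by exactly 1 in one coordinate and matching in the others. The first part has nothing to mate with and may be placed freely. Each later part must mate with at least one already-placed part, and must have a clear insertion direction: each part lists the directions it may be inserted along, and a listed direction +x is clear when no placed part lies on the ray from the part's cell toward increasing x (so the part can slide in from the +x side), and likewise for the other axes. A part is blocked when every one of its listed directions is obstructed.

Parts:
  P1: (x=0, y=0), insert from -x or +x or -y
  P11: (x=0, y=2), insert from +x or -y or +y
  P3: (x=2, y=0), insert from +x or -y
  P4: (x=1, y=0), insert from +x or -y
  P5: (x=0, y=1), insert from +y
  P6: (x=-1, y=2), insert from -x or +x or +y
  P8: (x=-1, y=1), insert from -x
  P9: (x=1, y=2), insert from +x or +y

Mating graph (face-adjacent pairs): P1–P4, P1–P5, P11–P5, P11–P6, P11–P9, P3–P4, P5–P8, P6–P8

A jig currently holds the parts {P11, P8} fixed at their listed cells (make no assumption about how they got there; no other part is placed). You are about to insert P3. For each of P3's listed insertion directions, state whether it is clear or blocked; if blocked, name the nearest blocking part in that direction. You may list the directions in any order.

+x: clear; -y: clear

+x: ray from P3(2, 0) has no placed part ⇒ clear
-y: ray from P3(2, 0) has no placed part ⇒ clear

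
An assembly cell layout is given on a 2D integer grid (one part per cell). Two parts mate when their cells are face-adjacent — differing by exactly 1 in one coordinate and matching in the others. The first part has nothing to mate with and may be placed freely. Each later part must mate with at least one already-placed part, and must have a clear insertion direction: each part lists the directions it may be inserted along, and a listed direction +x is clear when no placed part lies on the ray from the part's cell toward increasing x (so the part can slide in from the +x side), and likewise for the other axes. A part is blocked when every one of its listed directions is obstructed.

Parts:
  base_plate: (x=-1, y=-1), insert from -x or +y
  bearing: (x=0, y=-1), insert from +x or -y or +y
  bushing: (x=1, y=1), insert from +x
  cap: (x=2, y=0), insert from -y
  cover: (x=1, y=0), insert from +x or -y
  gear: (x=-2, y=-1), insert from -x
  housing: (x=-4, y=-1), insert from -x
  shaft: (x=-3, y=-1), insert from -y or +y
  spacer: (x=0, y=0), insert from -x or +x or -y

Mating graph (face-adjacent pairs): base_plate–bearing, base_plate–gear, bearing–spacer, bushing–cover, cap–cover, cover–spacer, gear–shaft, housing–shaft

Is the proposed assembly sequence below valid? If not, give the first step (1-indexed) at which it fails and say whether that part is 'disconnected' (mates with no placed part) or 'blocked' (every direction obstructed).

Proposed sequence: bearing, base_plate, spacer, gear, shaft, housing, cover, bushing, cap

1. bearing@(0, -1) [+x clear] — {bearing}
2. base_plate@(-1, -1) [-x clear] — {base_plate, bearing}
3. spacer@(0, 0) [-x clear] — {base_plate, bearing, spacer}
4. gear@(-2, -1) [-x clear] — {base_plate, bearing, gear, spacer}
5. shaft@(-3, -1) [-y clear] — {base_plate, bearing, gear, shaft, spacer}
6. housing@(-4, -1) [-x clear] — {base_plate, bearing, gear, housing, shaft, spacer}
7. cover@(1, 0) [+x clear] — {base_plate, bearing, cover, gear, housing, shaft, spacer}
8. bushing@(1, 1) [+x clear] — {base_plate, bearing, bushing, cover, gear, housing, shaft, spacer}
9. cap@(2, 0) [-y clear] — {base_plate, bearing, bushing, cap, cover, gear, housing, shaft, spacer}

Valid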